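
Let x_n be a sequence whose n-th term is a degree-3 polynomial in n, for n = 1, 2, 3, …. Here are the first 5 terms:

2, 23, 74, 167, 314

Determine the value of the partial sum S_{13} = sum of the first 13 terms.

1st diffs: 21, 51, 93, 147.
2nd diffs: 30, 42, 54.
3rd diffs: 12, 12 (constant).
Newton forward-difference form: x_n = 2 + 21·C(n-1,1) + 30·C(n-1,2) + 12·C(n-1,3).
Continuing: …, 527, 818, 1199, 1682, …, x_{13} = 4874.
Summing n = 1..13 (13 terms) gives 18824.

18824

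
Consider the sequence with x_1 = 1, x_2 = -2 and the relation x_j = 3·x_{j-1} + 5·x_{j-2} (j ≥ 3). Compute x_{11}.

-251596

x_3 = -1;  x_4 = -13;  x_5 = -44;  x_6 = -197;  x_7 = -811;  x_8 = -3418;  x_9 = -14309;  x_{10} = -60017;  x_{11} = -251596.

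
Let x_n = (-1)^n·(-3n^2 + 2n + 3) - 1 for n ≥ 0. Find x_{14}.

(-1)^14 = 1; -3n^2 + 2n + 3 at n=14 is -557; so x_{14} = -558.

-558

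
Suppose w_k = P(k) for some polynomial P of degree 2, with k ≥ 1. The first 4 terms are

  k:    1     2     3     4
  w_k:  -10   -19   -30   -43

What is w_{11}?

1st diffs: -9, -11, -13.
2nd diffs: -2, -2 (constant).
So w_k = -k^2 - 6k - 3.
Evaluating at k = 11 gives w_{11} = -190.

-190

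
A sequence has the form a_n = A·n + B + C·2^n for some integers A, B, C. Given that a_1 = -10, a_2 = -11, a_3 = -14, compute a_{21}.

-2097140

Plug in n = 1, 2, 3: A + B + 2C = -10; 2A + B + 4C = -11; 3A + B + 8C = -14.
Subtracting the first from the second: A + 2C = -1.
Subtracting the second from the third: A + 4C = -3.
Solving: C = -1, A = 1, then B = -9.
Hence a_{21} = 1·21 + (-9) + (-1)·2097152 = -2097140.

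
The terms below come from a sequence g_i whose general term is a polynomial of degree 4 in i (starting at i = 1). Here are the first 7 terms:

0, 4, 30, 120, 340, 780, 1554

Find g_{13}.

22620

1st diffs: 4, 26, 90, 220, 440, 774.
2nd diffs: 22, 64, 130, 220, 334.
3rd diffs: 42, 66, 90, 114.
4th diffs: 24, 24, 24 (constant).
Newton forward-difference form: g_i = 4·C(i-1,1) + 22·C(i-1,2) + 42·C(i-1,3) + 24·C(i-1,4).
At i = 13: i-1 = 12, so g_{13} = 48 + 1452 + 9240 + 11880 = 22620.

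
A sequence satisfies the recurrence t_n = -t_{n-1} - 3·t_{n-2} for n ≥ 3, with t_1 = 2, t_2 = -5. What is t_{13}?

-718

Compute successive terms:
t_3 = -1, t_4 = 16, t_5 = -13, …, t_{10} = 160, t_{11} = 599, t_{12} = -1079, t_{13} = -718.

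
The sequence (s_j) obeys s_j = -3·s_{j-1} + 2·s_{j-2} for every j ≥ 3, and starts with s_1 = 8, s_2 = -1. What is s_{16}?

-250686131

s_3 = 19  s_4 = -59  s_5 = 215  …  s_{13} = 5548967  s_{14} = -19762939  s_{15} = 70386751  s_{16} = -250686131.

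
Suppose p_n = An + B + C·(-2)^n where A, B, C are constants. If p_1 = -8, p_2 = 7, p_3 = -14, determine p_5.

The three given values yield: A + B - 2C = -8; 2A + B + 4C = 7; 3A + B - 8C = -14.
Subtracting the first from the second: A + 6C = 15.
Subtracting the second from the third: A - 12C = -21.
Solving: C = 2, A = 3, then B = -7.
Hence p_5 = 3·5 + (-7) + 2·(-32) = -56.

-56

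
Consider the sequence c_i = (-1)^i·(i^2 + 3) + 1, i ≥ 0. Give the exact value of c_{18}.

328

(-1)^18 = 1; i^2 + 3 at i=18 is 327; so c_{18} = 328.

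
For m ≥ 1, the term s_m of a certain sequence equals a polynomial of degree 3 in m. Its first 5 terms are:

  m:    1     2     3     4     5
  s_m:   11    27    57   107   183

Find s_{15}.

1st diffs: 16, 30, 50, 76.
2nd diffs: 14, 20, 26.
3rd diffs: 6, 6 (constant).
So s_m = m^3 + m^2 + 6m + 3.
Evaluating at m = 15 gives s_{15} = 3693.

3693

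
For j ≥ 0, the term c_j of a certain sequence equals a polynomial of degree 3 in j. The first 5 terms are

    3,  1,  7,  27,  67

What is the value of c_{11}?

1411

1st diffs: -2, 6, 20, 40.
2nd diffs: 8, 14, 20.
3rd diffs: 6, 6 (constant).
So c_j = j^3 + j^2 - 4j + 3.
Evaluating at j = 11 gives c_{11} = 1411.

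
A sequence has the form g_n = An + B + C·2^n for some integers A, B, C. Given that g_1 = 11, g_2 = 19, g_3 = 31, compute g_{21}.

At n = 1, 2, 3: A + B + 2C = 11; 2A + B + 4C = 19; 3A + B + 8C = 31.
Subtracting the first from the second: A + 2C = 8.
Subtracting the second from the third: A + 4C = 12.
Solving: C = 2, A = 4, then B = 3.
So g_n = 4·n + 3 + 2·2^n; at n=21 this is 4194391.

4194391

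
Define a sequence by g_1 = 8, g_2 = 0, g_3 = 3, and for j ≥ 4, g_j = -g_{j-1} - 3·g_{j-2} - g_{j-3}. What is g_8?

Iterate the recurrence:
g_4 = -11  g_5 = 2  g_6 = 28  g_7 = -23  g_8 = -63.

-63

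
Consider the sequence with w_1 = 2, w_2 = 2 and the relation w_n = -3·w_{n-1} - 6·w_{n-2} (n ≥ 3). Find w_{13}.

Step forward from the initial values:
w_3 = -18  w_4 = 42  w_5 = -18  …  w_{10} = 9882  w_{11} = -20898  w_{12} = 3402  w_{13} = 115182.

115182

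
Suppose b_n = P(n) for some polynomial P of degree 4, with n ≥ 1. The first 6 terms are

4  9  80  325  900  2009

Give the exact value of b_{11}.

26064

1st diffs: 5, 71, 245, 575, 1109.
2nd diffs: 66, 174, 330, 534.
3rd diffs: 108, 156, 204.
4th diffs: 48, 48 (constant).
Newton forward-difference form: b_n = 4 + 5·C(n-1,1) + 66·C(n-1,2) + 108·C(n-1,3) + 48·C(n-1,4).
At n = 11: n-1 = 10, so b_{11} = 4 + 50 + 2970 + 12960 + 10080 = 26064.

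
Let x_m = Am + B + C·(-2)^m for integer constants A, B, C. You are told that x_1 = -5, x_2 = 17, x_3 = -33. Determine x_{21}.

-8388645

Write the equations: A + B - 2C = -5; 2A + B + 4C = 17; 3A + B - 8C = -33.
Subtracting the first from the second: A + 6C = 22.
Subtracting the second from the third: A - 12C = -50.
Solving: C = 4, A = -2, then B = 5.
Therefore x_{21} = -42 + 5 + 4·(-2097152) = -8388645.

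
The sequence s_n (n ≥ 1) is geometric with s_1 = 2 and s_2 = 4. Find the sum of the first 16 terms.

131070

Common ratio r = 2.
s_n = 2·2^(n-1).
S = 2·(2^16 - 1)/(2 - 1) = 2·(65536 - 1)/(1) = 131070.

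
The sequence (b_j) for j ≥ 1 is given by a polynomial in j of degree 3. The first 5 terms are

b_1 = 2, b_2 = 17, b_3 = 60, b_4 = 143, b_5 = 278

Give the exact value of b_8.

1115

1st diffs: 15, 43, 83, 135.
2nd diffs: 28, 40, 52.
3rd diffs: 12, 12 (constant).
Newton forward-difference form: b_j = 2 + 15·C(j-1,1) + 28·C(j-1,2) + 12·C(j-1,3).
At j = 8: j-1 = 7, so b_8 = 2 + 105 + 588 + 420 = 1115.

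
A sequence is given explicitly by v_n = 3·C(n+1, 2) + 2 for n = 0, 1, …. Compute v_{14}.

C(15, 2) = 105, so v_{14} = 317.

317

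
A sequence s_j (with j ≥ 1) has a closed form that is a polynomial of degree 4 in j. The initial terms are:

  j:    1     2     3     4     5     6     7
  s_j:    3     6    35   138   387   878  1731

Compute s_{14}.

32958

1st diffs: 3, 29, 103, 249, 491, 853.
2nd diffs: 26, 74, 146, 242, 362.
3rd diffs: 48, 72, 96, 120.
4th diffs: 24, 24, 24 (constant).
So s_j = j^4 - 2j^3 + 2j + 2.
Evaluating at j = 14 gives s_{14} = 32958.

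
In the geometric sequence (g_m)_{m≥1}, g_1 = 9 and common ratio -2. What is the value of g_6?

-288

g_m = 9·(-2)^(m-1).
g_6 = 9·(-2)^5 = -288.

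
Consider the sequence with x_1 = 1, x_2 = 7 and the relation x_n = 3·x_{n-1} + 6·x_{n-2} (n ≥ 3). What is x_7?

Compute successive terms:
x_3 = 27  x_4 = 123  x_5 = 531  x_6 = 2331  x_7 = 10179.

10179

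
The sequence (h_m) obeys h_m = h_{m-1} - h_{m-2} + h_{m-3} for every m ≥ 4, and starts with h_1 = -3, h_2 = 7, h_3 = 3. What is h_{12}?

h_4 = -7;  h_5 = -3;  h_6 = 7;  h_7 = 3;  h_8 = -7;  h_9 = -3;  h_{10} = 7;  h_{11} = 3;  h_{12} = -7.

-7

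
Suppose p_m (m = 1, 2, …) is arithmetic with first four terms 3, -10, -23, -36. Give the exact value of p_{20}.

-244

Common difference d = -13.
p_m = 3 + (m - 1)·(-13).
p_{20} = 3 + 19·(-13) = -244.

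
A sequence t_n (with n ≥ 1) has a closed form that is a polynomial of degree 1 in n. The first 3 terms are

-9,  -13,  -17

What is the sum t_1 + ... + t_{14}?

-490

1st diffs: -4, -4 (constant).
So t_n = -4n - 5.
Continuing: …, -21, -25, -29, -33, …, t_{14} = -61.
Summing n = 1..14 (14 terms) gives -490.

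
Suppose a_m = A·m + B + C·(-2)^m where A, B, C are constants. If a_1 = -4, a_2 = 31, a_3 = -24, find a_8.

The three given values yield: A + B - 2C = -4; 2A + B + 4C = 31; 3A + B - 8C = -24.
Subtracting the first from the second: A + 6C = 35.
Subtracting the second from the third: A - 12C = -55.
Solving: C = 5, A = 5, then B = 1.
Hence a_8 = 5·8 + 1 + 5·256 = 1321.

1321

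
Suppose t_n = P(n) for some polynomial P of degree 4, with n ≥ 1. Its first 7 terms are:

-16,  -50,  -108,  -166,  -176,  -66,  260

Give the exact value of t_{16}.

1st diffs: -34, -58, -58, -10, 110, 326.
2nd diffs: -24, 0, 48, 120, 216.
3rd diffs: 24, 48, 72, 96.
4th diffs: 24, 24, 24 (constant).
Newton forward-difference form: t_n = -16 + (-34)·C(n-1,1) + (-24)·C(n-1,2) + 24·C(n-1,3) + 24·C(n-1,4).
At n = 16: n-1 = 15, so t_{16} = -16 - 510 - 2520 + 10920 + 32760 = 40634.

40634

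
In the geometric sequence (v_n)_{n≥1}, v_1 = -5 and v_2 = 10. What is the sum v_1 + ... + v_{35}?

-57266230615

Common ratio r = -2.
v_n = (-5)·(-2)^(n-1).
S = (-5)·((-2)^35 - 1)/(-2 - 1) = (-5)·(-34359738368 - 1)/(-3) = -57266230615.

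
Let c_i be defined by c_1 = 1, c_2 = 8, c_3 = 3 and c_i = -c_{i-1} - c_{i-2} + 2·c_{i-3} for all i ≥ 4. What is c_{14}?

1124

Iterate the recurrence:
c_4 = -9, c_5 = 22, c_6 = -7, …, c_{11} = 318, c_{12} = -363, c_{13} = -125, c_{14} = 1124.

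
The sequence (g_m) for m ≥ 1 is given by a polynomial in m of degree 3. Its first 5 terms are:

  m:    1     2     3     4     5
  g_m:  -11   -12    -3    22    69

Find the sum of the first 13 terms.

6929

1st diffs: -1, 9, 25, 47.
2nd diffs: 10, 16, 22.
3rd diffs: 6, 6 (constant).
Newton forward-difference form: g_m = -11 + (-1)·C(m-1,1) + 10·C(m-1,2) + 6·C(m-1,3).
Continuing: …, 144, 253, 402, 597, …, g_{13} = 1957.
Summing m = 1..13 (13 terms) gives 6929.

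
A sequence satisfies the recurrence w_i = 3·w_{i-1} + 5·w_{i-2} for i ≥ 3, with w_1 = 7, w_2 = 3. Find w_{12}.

14825862

Step forward from the initial values:
w_3 = 44; w_4 = 147; w_5 = 661; w_6 = 2718; w_7 = 11459; w_8 = 47967; w_9 = 201196; w_{10} = 843423; w_{11} = 3536249; w_{12} = 14825862.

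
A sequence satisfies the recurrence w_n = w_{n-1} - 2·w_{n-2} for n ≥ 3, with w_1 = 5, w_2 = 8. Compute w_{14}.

Iterate the recurrence:
w_3 = -2;  w_4 = -18;  w_5 = -14;  …;  w_{11} = 82;  w_{12} = 294;  w_{13} = 130;  w_{14} = -458.

-458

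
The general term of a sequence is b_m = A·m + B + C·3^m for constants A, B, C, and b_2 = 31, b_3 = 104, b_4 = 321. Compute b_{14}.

Plug in m = 2, 3, 4: 2A + B + 9C = 31; 3A + B + 27C = 104; 4A + B + 81C = 321.
Subtracting the first from the second: A + 18C = 73.
Subtracting the second from the third: A + 54C = 217.
Solving: C = 4, A = 1, then B = -7.
Therefore b_{14} = 14 + (-7) + 4·4782969 = 19131883.

19131883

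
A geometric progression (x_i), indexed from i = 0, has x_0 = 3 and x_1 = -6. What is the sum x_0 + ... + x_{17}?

Common ratio r = -2.
x_i = 3·(-2)^(i-0).
S = 3·((-2)^18 - 1)/(-2 - 1) = 3·(262144 - 1)/(-3) = -262143.

-262143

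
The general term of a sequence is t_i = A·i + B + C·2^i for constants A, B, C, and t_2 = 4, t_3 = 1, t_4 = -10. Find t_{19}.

-1048479

The three given values yield: 2A + B + 4C = 4; 3A + B + 8C = 1; 4A + B + 16C = -10.
Subtracting the first from the second: A + 4C = -3.
Subtracting the second from the third: A + 8C = -11.
Solving: C = -2, A = 5, then B = 2.
Hence t_{19} = 5·19 + 2 + (-2)·524288 = -1048479.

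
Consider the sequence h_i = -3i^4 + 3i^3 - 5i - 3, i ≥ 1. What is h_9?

-17544

h_9 = -3·9^4 + 3·9^3 - 5·9 - 3 = -17544.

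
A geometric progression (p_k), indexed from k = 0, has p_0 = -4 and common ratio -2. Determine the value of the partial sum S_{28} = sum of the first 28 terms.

357913940

p_k = (-4)·(-2)^(k-0).
S = (-4)·((-2)^28 - 1)/(-2 - 1) = (-4)·(268435456 - 1)/(-3) = 357913940.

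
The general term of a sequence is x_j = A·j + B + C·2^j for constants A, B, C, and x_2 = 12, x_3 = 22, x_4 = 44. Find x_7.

374

Plug in j = 2, 3, 4: 2A + B + 4C = 12; 3A + B + 8C = 22; 4A + B + 16C = 44.
Subtracting the first from the second: A + 4C = 10.
Subtracting the second from the third: A + 8C = 22.
Solving: C = 3, A = -2, then B = 4.
Hence x_7 = -2·7 + 4 + 3·128 = 374.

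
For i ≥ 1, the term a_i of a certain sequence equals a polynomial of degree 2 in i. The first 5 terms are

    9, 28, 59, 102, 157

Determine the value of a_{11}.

1st diffs: 19, 31, 43, 55.
2nd diffs: 12, 12, 12 (constant).
Newton forward-difference form: a_i = 9 + 19·C(i-1,1) + 12·C(i-1,2).
At i = 11: i-1 = 10, so a_{11} = 9 + 190 + 540 = 739.

739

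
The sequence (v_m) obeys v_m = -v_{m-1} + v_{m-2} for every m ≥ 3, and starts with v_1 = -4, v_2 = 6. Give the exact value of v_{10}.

Applying the relation repeatedly:
v_3 = -10, v_4 = 16, v_5 = -26, v_6 = 42, v_7 = -68, v_8 = 110, v_9 = -178, v_{10} = 288.

288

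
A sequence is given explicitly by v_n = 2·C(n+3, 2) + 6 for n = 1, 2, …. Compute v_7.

96

C(10, 2) = 45, so v_7 = 96.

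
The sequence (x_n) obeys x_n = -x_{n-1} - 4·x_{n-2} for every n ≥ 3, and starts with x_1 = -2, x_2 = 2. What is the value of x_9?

Iterate the recurrence:
x_3 = 6;  x_4 = -14;  x_5 = -10;  x_6 = 66;  x_7 = -26;  x_8 = -238;  x_9 = 342.

342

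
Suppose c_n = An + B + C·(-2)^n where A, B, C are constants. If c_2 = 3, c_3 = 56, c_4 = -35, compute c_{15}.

131156

Write the equations: 2A + B + 4C = 3; 3A + B - 8C = 56; 4A + B + 16C = -35.
Subtracting the first from the second: A - 12C = 53.
Subtracting the second from the third: A + 24C = -91.
Solving: C = -4, A = 5, then B = 9.
Therefore c_{15} = 75 + 9 + (-4)·(-32768) = 131156.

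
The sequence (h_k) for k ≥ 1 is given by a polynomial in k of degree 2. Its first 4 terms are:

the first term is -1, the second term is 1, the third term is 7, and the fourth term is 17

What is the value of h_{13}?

1st diffs: 2, 6, 10.
2nd diffs: 4, 4 (constant).
So h_k = 2k^2 - 4k + 1.
Evaluating at k = 13 gives h_{13} = 287.

287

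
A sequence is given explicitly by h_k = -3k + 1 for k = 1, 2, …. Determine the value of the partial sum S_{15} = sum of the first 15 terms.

-345

Over k = 1..15: Σk = 120.
Total = (-3)·120 + (1)·15 = -345.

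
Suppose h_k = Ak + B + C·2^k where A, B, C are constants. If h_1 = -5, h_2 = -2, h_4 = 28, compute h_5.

At k = 1, 2, 4: A + B + 2C = -5; 2A + B + 4C = -2; 4A + B + 16C = 28.
Subtracting the first from the second: A + 2C = 3.
Subtracting the second from the third: 2A + 12C = 30.
Solving: C = 3, A = -3, then B = -8.
So h_k = -3·k + (-8) + 3·2^k; at k=5 this is 73.

73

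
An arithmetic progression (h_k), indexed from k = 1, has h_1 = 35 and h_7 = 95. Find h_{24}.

265

Common difference d = (95 - 35) / (7 - 1) = 10.
h_k = 35 + (k - 1)·10.
h_{24} = 35 + 23·10 = 265.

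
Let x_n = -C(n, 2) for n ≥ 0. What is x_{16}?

-120

C(16, 2) = 120, so x_{16} = -120.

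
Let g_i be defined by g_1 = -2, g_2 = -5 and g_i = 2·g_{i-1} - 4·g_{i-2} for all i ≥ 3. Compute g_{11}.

2560

Applying the relation repeatedly:
g_3 = -2; g_4 = 16; g_5 = 40; g_6 = 16; g_7 = -128; g_8 = -320; g_9 = -128; g_{10} = 1024; g_{11} = 2560.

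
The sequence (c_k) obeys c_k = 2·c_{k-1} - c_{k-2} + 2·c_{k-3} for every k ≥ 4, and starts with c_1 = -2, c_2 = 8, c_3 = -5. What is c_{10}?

Applying the relation repeatedly:
c_4 = -22;  c_5 = -23;  c_6 = -34;  c_7 = -89;  c_8 = -190;  c_9 = -359;  c_{10} = -706.

-706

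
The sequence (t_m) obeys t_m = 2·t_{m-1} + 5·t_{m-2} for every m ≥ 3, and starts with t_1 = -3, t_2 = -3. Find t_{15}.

-50659581

Compute successive terms:
t_3 = -21;  t_4 = -57;  t_5 = -219;  …;  t_{12} = -1234137;  t_{13} = -4257579;  t_{14} = -14685843;  t_{15} = -50659581.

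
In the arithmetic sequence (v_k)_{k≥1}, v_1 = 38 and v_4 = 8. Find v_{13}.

Common difference d = (8 - 38) / (4 - 1) = -10.
v_k = 38 + (k - 1)·(-10).
v_{13} = 38 + 12·(-10) = -82.

-82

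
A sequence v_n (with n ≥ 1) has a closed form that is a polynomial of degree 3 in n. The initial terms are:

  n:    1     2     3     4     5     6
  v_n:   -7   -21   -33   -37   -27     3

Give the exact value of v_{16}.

1st diffs: -14, -12, -4, 10, 30.
2nd diffs: 2, 8, 14, 20.
3rd diffs: 6, 6, 6 (constant).
So v_n = n^3 - 5n^2 - 6n + 3.
Evaluating at n = 16 gives v_{16} = 2723.

2723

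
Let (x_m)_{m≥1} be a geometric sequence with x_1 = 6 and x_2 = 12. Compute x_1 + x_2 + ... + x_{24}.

100663290

Common ratio r = 2.
x_m = 6·2^(m-1).
S = 6·(2^24 - 1)/(2 - 1) = 6·(16777216 - 1)/(1) = 100663290.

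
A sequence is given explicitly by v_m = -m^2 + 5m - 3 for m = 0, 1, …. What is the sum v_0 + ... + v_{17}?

-1074

Over m = 0..17: Σm = 153, Σm² = 1785.
Total = (-1)·1785 + (5)·153 + (-3)·18 = -1074.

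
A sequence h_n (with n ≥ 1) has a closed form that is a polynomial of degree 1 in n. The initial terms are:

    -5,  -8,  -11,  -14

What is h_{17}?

-53

1st diffs: -3, -3, -3 (constant).
So h_n = -3n - 2.
Evaluating at n = 17 gives h_{17} = -53.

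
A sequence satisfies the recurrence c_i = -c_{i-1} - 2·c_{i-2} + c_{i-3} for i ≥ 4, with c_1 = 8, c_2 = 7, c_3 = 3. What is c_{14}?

Applying the relation repeatedly:
c_4 = -9;  c_5 = 10;  c_6 = 11;  …;  c_{11} = 61;  c_{12} = 320;  c_{13} = -601;  c_{14} = 22.

22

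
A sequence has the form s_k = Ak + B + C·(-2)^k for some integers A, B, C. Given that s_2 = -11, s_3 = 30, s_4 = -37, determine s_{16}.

The three given values yield: 2A + B + 4C = -11; 3A + B - 8C = 30; 4A + B + 16C = -37.
Subtracting the first from the second: A - 12C = 41.
Subtracting the second from the third: A + 24C = -67.
Solving: C = -3, A = 5, then B = -9.
Therefore s_{16} = 80 + (-9) + (-3)·65536 = -196537.

-196537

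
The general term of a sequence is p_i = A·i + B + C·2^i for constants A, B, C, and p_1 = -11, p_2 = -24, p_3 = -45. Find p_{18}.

-1048664

The three given values yield: A + B + 2C = -11; 2A + B + 4C = -24; 3A + B + 8C = -45.
Subtracting the first from the second: A + 2C = -13.
Subtracting the second from the third: A + 4C = -21.
Solving: C = -4, A = -5, then B = 2.
So p_i = -5·i + 2 + (-4)·2^i; at i=18 this is -1048664.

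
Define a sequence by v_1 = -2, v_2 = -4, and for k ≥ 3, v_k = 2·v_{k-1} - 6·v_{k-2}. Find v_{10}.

6080

Iterate the recurrence:
v_3 = 4  v_4 = 32  v_5 = 40  v_6 = -112  v_7 = -464  v_8 = -256  v_9 = 2272  v_{10} = 6080.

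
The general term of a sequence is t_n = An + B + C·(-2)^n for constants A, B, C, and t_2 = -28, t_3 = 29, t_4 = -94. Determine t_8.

-1306

Write the equations: 2A + B + 4C = -28; 3A + B - 8C = 29; 4A + B + 16C = -94.
Subtracting the first from the second: A - 12C = 57.
Subtracting the second from the third: A + 24C = -123.
Solving: C = -5, A = -3, then B = -2.
Hence t_8 = -3·8 + (-2) + (-5)·256 = -1306.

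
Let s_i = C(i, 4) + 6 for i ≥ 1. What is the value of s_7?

C(7, 4) = 35, so s_7 = 41.

41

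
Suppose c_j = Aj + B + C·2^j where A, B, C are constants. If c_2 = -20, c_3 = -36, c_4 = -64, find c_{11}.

Write the equations: 2A + B + 4C = -20; 3A + B + 8C = -36; 4A + B + 16C = -64.
Subtracting the first from the second: A + 4C = -16.
Subtracting the second from the third: A + 8C = -28.
Solving: C = -3, A = -4, then B = 0.
Hence c_{11} = -4·11 + 0 + (-3)·2048 = -6188.

-6188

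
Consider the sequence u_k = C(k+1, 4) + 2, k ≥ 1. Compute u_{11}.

C(12, 4) = 495, so u_{11} = 497.

497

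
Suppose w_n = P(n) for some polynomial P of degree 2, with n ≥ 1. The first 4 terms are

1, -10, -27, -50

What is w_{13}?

-527

1st diffs: -11, -17, -23.
2nd diffs: -6, -6 (constant).
Newton forward-difference form: w_n = 1 + (-11)·C(n-1,1) + (-6)·C(n-1,2).
At n = 13: n-1 = 12, so w_{13} = 1 - 132 - 396 = -527.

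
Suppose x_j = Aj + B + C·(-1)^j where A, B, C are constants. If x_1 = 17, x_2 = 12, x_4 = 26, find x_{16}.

The three given values yield: A + B - C = 17; 2A + B + C = 12; 4A + B + C = 26.
Subtracting the first from the second: A + 2C = -5.
Subtracting the second from the third: 2A = 14.
Solving: C = -6, A = 7, then B = 4.
So x_j = 7·j + 4 + (-6)·(-1)^j; at j=16 this is 110.

110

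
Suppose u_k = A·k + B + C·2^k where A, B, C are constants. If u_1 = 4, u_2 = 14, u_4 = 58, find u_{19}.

Plug in k = 1, 2, 4: A + B + 2C = 4; 2A + B + 4C = 14; 4A + B + 16C = 58.
Subtracting the first from the second: A + 2C = 10.
Subtracting the second from the third: 2A + 12C = 44.
Solving: C = 3, A = 4, then B = -6.
Hence u_{19} = 4·19 + (-6) + 3·524288 = 1572934.

1572934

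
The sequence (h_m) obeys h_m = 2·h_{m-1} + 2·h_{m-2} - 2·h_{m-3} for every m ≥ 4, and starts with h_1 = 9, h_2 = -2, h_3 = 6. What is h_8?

-208

Iterate the recurrence:
h_4 = -10; h_5 = -4; h_6 = -40; h_7 = -68; h_8 = -208.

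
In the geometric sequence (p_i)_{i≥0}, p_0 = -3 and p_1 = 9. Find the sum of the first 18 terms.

Common ratio r = -3.
p_i = (-3)·(-3)^(i-0).
S = (-3)·((-3)^18 - 1)/(-3 - 1) = (-3)·(387420489 - 1)/(-4) = 290565366.

290565366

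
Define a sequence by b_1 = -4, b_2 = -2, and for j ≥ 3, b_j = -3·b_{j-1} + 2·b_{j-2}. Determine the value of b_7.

-122

b_3 = -2; b_4 = 2; b_5 = -10; b_6 = 34; b_7 = -122.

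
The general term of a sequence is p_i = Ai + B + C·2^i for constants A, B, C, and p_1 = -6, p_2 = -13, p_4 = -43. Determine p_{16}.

-131119

Write the equations: A + B + 2C = -6; 2A + B + 4C = -13; 4A + B + 16C = -43.
Subtracting the first from the second: A + 2C = -7.
Subtracting the second from the third: 2A + 12C = -30.
Solving: C = -2, A = -3, then B = 1.
Therefore p_{16} = -48 + 1 + (-2)·65536 = -131119.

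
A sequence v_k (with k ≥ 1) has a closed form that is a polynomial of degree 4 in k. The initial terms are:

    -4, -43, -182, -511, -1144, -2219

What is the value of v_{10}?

1st diffs: -39, -139, -329, -633, -1075.
2nd diffs: -100, -190, -304, -442.
3rd diffs: -90, -114, -138.
4th diffs: -24, -24 (constant).
So v_k = -k^4 - 5k^3 + 5k^2 - 4k + 1.
Evaluating at k = 10 gives v_{10} = -14539.

-14539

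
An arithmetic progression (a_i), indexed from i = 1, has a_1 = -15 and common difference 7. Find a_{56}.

a_i = -15 + (i - 1)·7.
a_{56} = -15 + 55·7 = 370.

370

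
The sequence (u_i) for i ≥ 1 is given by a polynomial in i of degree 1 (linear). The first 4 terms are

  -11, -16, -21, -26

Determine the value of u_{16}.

1st diffs: -5, -5, -5 (constant).
So u_i = -5i - 6.
Evaluating at i = 16 gives u_{16} = -86.

-86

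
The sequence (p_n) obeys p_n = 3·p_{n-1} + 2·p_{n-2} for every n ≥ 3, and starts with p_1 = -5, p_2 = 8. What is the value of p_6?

Compute successive terms:
p_3 = 14;  p_4 = 58;  p_5 = 202;  p_6 = 722.

722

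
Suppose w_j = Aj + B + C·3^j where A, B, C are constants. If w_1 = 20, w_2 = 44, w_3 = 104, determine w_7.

Write the equations: A + B + 3C = 20; 2A + B + 9C = 44; 3A + B + 27C = 104.
Subtracting the first from the second: A + 6C = 24.
Subtracting the second from the third: A + 18C = 60.
Solving: C = 3, A = 6, then B = 5.
So w_j = 6·j + 5 + 3·3^j; at j=7 this is 6608.

6608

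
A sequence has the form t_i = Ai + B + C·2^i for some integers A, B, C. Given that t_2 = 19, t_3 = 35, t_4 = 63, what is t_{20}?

3145807

Write the equations: 2A + B + 4C = 19; 3A + B + 8C = 35; 4A + B + 16C = 63.
Subtracting the first from the second: A + 4C = 16.
Subtracting the second from the third: A + 8C = 28.
Solving: C = 3, A = 4, then B = -1.
Hence t_{20} = 4·20 + (-1) + 3·1048576 = 3145807.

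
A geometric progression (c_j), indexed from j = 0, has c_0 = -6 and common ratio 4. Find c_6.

-24576

c_j = (-6)·4^(j-0).
c_6 = (-6)·4^6 = -24576.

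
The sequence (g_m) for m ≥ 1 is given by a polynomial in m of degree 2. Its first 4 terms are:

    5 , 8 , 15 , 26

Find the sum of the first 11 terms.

880

1st diffs: 3, 7, 11.
2nd diffs: 4, 4 (constant).
Newton forward-difference form: g_m = 5 + 3·C(m-1,1) + 4·C(m-1,2).
Continuing: …, 41, 60, 83, 110, …, g_{11} = 215.
Summing m = 1..11 (11 terms) gives 880.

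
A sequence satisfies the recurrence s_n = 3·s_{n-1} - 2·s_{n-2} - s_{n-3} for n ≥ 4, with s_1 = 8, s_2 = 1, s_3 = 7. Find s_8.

16

Applying the relation repeatedly:
s_4 = 11;  s_5 = 18;  s_6 = 25;  s_7 = 28;  s_8 = 16.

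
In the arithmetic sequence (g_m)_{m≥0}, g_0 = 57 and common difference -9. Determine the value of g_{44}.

g_m = 57 + (m - 0)·(-9).
g_{44} = 57 + 44·(-9) = -339.

-339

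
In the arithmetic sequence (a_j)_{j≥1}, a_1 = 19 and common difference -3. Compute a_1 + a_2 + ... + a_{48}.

-2472

a_j = 19 + (j - 1)·(-3).
a_{48} = -122; S = 48·(19 + (-122))/2 = -2472.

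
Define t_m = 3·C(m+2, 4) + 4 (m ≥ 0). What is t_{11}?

2149

C(13, 4) = 715, so t_{11} = 2149.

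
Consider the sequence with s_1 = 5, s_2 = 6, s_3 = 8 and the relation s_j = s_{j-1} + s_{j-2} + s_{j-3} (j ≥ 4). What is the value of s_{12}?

Compute successive terms:
s_4 = 19  s_5 = 33  s_6 = 60  s_7 = 112  s_8 = 205  s_9 = 377  s_{10} = 694  s_{11} = 1276  s_{12} = 2347.

2347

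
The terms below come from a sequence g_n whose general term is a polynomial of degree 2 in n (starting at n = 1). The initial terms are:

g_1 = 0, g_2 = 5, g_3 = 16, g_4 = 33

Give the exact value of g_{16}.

705

1st diffs: 5, 11, 17.
2nd diffs: 6, 6 (constant).
So g_n = 3n^2 - 4n + 1.
Evaluating at n = 16 gives g_{16} = 705.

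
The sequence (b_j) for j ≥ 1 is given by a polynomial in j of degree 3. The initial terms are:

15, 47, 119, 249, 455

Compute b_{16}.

12885

1st diffs: 32, 72, 130, 206.
2nd diffs: 40, 58, 76.
3rd diffs: 18, 18 (constant).
Newton forward-difference form: b_j = 15 + 32·C(j-1,1) + 40·C(j-1,2) + 18·C(j-1,3).
At j = 16: j-1 = 15, so b_{16} = 15 + 480 + 4200 + 8190 = 12885.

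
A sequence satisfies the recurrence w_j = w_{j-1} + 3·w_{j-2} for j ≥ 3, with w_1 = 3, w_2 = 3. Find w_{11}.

8049

Compute successive terms:
w_3 = 12; w_4 = 21; w_5 = 57; w_6 = 120; w_7 = 291; w_8 = 651; w_9 = 1524; w_{10} = 3477; w_{11} = 8049.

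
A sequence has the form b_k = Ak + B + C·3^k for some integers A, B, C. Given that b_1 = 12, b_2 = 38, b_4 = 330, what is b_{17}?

Plug in k = 1, 2, 4: A + B + 3C = 12; 2A + B + 9C = 38; 4A + B + 81C = 330.
Subtracting the first from the second: A + 6C = 26.
Subtracting the second from the third: 2A + 72C = 292.
Solving: C = 4, A = 2, then B = -2.
So b_k = 2·k + (-2) + 4·3^k; at k=17 this is 516560684.

516560684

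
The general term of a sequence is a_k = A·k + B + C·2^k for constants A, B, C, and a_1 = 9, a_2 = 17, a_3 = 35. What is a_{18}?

1310685

Plug in k = 1, 2, 3: A + B + 2C = 9; 2A + B + 4C = 17; 3A + B + 8C = 35.
Subtracting the first from the second: A + 2C = 8.
Subtracting the second from the third: A + 4C = 18.
Solving: C = 5, A = -2, then B = 1.
Therefore a_{18} = -36 + 1 + 5·262144 = 1310685.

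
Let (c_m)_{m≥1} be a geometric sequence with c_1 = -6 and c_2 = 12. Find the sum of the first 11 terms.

-4098

Common ratio r = -2.
c_m = (-6)·(-2)^(m-1).
S = (-6)·((-2)^11 - 1)/(-2 - 1) = (-6)·(-2048 - 1)/(-3) = -4098.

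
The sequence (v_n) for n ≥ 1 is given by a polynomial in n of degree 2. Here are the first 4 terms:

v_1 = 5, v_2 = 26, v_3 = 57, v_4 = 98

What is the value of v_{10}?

554

1st diffs: 21, 31, 41.
2nd diffs: 10, 10 (constant).
Newton forward-difference form: v_n = 5 + 21·C(n-1,1) + 10·C(n-1,2).
At n = 10: n-1 = 9, so v_{10} = 5 + 189 + 360 = 554.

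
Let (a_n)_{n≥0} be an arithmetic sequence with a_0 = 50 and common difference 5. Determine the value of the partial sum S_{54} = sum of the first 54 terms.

9855

a_n = 50 + (n - 0)·5.
a_{53} = 315; S = 54·(50 + 315)/2 = 9855.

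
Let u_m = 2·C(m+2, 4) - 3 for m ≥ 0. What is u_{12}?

C(14, 4) = 1001, so u_{12} = 1999.

1999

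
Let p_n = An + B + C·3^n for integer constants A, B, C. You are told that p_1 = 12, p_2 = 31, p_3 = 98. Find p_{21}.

41841412712

At n = 1, 2, 3: A + B + 3C = 12; 2A + B + 9C = 31; 3A + B + 27C = 98.
Subtracting the first from the second: A + 6C = 19.
Subtracting the second from the third: A + 18C = 67.
Solving: C = 4, A = -5, then B = 5.
Hence p_{21} = -5·21 + 5 + 4·10460353203 = 41841412712.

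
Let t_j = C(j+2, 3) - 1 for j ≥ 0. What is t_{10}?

219

C(12, 3) = 220, so t_{10} = 219.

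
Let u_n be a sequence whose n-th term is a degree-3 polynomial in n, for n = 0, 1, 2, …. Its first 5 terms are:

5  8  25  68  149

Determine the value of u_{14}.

5689

1st diffs: 3, 17, 43, 81.
2nd diffs: 14, 26, 38.
3rd diffs: 12, 12 (constant).
Newton forward-difference form: u_n = 5 + 3·C(n,1) + 14·C(n,2) + 12·C(n,3).
At n = 14: n = 14, so u_{14} = 5 + 42 + 1274 + 4368 = 5689.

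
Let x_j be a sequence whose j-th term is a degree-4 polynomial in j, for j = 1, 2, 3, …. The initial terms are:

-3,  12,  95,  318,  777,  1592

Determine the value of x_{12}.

1st diffs: 15, 83, 223, 459, 815.
2nd diffs: 68, 140, 236, 356.
3rd diffs: 72, 96, 120.
4th diffs: 24, 24 (constant).
Newton forward-difference form: x_j = -3 + 15·C(j-1,1) + 68·C(j-1,2) + 72·C(j-1,3) + 24·C(j-1,4).
At j = 12: j-1 = 11, so x_{12} = -3 + 165 + 3740 + 11880 + 7920 = 23702.

23702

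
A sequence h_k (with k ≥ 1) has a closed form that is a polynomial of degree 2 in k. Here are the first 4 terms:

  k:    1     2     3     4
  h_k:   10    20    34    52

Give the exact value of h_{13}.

394

1st diffs: 10, 14, 18.
2nd diffs: 4, 4 (constant).
Newton forward-difference form: h_k = 10 + 10·C(k-1,1) + 4·C(k-1,2).
At k = 13: k-1 = 12, so h_{13} = 10 + 120 + 264 = 394.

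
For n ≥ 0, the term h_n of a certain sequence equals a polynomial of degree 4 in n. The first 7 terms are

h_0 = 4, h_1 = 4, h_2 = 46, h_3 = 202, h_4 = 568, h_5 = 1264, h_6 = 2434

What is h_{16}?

89044

1st diffs: 0, 42, 156, 366, 696, 1170.
2nd diffs: 42, 114, 210, 330, 474.
3rd diffs: 72, 96, 120, 144.
4th diffs: 24, 24, 24 (constant).
So h_n = n^4 + 6n^3 - 4n^2 - 3n + 4.
Evaluating at n = 16 gives h_{16} = 89044.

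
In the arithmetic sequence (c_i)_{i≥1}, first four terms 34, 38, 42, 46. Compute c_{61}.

274

Common difference d = 4.
c_i = 34 + (i - 1)·4.
c_{61} = 34 + 60·4 = 274.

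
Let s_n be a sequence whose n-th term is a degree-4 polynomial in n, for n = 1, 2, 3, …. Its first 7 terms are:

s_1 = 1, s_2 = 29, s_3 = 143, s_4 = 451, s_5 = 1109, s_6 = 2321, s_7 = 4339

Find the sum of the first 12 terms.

1st diffs: 28, 114, 308, 658, 1212, 2018.
2nd diffs: 86, 194, 350, 554, 806.
3rd diffs: 108, 156, 204, 252.
4th diffs: 48, 48, 48 (constant).
So s_n = 2n^4 - 2n^3 + 5n^2 - 3n - 1.
Continuing: …, 7463, 12041, 18469, 27191, …, s_{12} = 38699.
Summing n = 1..12 (12 terms) gives 112256.

112256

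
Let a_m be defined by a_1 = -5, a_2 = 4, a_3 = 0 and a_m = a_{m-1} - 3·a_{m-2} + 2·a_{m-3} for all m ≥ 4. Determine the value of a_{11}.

594

Applying the relation repeatedly:
a_4 = -22  a_5 = -14  a_6 = 52  a_7 = 50  a_8 = -134  a_9 = -180  a_{10} = 322  a_{11} = 594.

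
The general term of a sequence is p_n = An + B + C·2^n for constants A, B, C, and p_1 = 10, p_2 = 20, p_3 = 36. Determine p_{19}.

1572940

The three given values yield: A + B + 2C = 10; 2A + B + 4C = 20; 3A + B + 8C = 36.
Subtracting the first from the second: A + 2C = 10.
Subtracting the second from the third: A + 4C = 16.
Solving: C = 3, A = 4, then B = 0.
Hence p_{19} = 4·19 + 0 + 3·524288 = 1572940.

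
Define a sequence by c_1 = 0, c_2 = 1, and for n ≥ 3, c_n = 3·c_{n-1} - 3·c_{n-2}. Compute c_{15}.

2187

Iterate the recurrence:
c_3 = 3  c_4 = 6  c_5 = 9  …  c_{12} = -243  c_{13} = 0  c_{14} = 729  c_{15} = 2187.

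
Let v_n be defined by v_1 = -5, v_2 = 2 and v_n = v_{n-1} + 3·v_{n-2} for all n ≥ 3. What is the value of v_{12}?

-12019

Iterate the recurrence:
v_3 = -13; v_4 = -7; v_5 = -46; v_6 = -67; v_7 = -205; v_8 = -406; v_9 = -1021; v_{10} = -2239; v_{11} = -5302; v_{12} = -12019.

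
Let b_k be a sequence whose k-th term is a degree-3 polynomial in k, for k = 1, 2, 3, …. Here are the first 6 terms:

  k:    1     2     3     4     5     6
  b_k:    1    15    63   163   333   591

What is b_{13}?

6373

1st diffs: 14, 48, 100, 170, 258.
2nd diffs: 34, 52, 70, 88.
3rd diffs: 18, 18, 18 (constant).
Newton forward-difference form: b_k = 1 + 14·C(k-1,1) + 34·C(k-1,2) + 18·C(k-1,3).
At k = 13: k-1 = 12, so b_{13} = 1 + 168 + 2244 + 3960 = 6373.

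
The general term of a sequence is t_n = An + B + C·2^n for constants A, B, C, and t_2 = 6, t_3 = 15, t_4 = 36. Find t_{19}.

1572807

The three given values yield: 2A + B + 4C = 6; 3A + B + 8C = 15; 4A + B + 16C = 36.
Subtracting the first from the second: A + 4C = 9.
Subtracting the second from the third: A + 8C = 21.
Solving: C = 3, A = -3, then B = 0.
So t_n = -3·n + 0 + 3·2^n; at n=19 this is 1572807.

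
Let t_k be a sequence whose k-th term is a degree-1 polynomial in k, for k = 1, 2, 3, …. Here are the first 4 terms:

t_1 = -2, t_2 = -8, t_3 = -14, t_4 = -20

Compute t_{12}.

-68

1st diffs: -6, -6, -6 (constant).
So t_k = -6k + 4.
Evaluating at k = 12 gives t_{12} = -68.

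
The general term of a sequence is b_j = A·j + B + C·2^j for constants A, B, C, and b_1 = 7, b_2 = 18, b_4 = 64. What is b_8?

804

The three given values yield: A + B + 2C = 7; 2A + B + 4C = 18; 4A + B + 16C = 64.
Subtracting the first from the second: A + 2C = 11.
Subtracting the second from the third: 2A + 12C = 46.
Solving: C = 3, A = 5, then B = -4.
Therefore b_8 = 40 + (-4) + 3·256 = 804.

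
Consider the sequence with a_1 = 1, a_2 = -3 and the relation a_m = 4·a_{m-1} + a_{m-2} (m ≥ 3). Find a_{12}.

-4870847

a_3 = -11;  a_4 = -47;  a_5 = -199;  a_6 = -843;  a_7 = -3571;  a_8 = -15127;  a_9 = -64079;  a_{10} = -271443;  a_{11} = -1149851;  a_{12} = -4870847.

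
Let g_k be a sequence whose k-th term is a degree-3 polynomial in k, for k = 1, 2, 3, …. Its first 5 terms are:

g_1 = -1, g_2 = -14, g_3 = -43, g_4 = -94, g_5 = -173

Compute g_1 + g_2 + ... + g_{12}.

-7360

1st diffs: -13, -29, -51, -79.
2nd diffs: -16, -22, -28.
3rd diffs: -6, -6 (constant).
So g_k = -k^3 - 2k^2 + 2.
Continuing: …, -286, -439, -638, -889, …, g_{12} = -2014.
Summing k = 1..12 (12 terms) gives -7360.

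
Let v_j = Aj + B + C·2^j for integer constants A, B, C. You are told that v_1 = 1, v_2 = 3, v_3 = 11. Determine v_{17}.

393147

At j = 1, 2, 3: A + B + 2C = 1; 2A + B + 4C = 3; 3A + B + 8C = 11.
Subtracting the first from the second: A + 2C = 2.
Subtracting the second from the third: A + 4C = 8.
Solving: C = 3, A = -4, then B = -1.
Hence v_{17} = -4·17 + (-1) + 3·131072 = 393147.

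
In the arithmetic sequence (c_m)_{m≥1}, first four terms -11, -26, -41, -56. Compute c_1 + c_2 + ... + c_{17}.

Common difference d = -15.
c_m = -11 + (m - 1)·(-15).
c_{17} = -251; S = 17·(-11 + (-251))/2 = -2227.

-2227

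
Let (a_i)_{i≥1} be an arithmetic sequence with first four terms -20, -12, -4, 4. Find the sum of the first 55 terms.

10780

Common difference d = 8.
a_i = -20 + (i - 1)·8.
a_{55} = 412; S = 55·(-20 + 412)/2 = 10780.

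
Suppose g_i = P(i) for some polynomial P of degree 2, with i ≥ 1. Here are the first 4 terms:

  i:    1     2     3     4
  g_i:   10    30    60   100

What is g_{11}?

660

1st diffs: 20, 30, 40.
2nd diffs: 10, 10 (constant).
Newton forward-difference form: g_i = 10 + 20·C(i-1,1) + 10·C(i-1,2).
At i = 11: i-1 = 10, so g_{11} = 10 + 200 + 450 = 660.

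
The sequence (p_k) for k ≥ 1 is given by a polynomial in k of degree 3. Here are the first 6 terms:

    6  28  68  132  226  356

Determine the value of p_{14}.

3412

1st diffs: 22, 40, 64, 94, 130.
2nd diffs: 18, 24, 30, 36.
3rd diffs: 6, 6, 6 (constant).
Newton forward-difference form: p_k = 6 + 22·C(k-1,1) + 18·C(k-1,2) + 6·C(k-1,3).
At k = 14: k-1 = 13, so p_{14} = 6 + 286 + 1404 + 1716 = 3412.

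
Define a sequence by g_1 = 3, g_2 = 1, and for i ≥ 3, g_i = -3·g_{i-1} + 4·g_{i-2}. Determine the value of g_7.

1641

Step forward from the initial values:
g_3 = 9, g_4 = -23, g_5 = 105, g_6 = -407, g_7 = 1641.
(Characteristic roots are 1 and -4.)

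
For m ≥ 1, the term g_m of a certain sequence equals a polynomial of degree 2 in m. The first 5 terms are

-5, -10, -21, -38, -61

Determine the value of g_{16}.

-710

1st diffs: -5, -11, -17, -23.
2nd diffs: -6, -6, -6 (constant).
Newton forward-difference form: g_m = -5 + (-5)·C(m-1,1) + (-6)·C(m-1,2).
At m = 16: m-1 = 15, so g_{16} = -5 - 75 - 630 = -710.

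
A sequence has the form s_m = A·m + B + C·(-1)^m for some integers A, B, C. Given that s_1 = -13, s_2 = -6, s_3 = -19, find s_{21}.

Plug in m = 1, 2, 3: A + B - C = -13; 2A + B + C = -6; 3A + B - C = -19.
Subtracting the first from the second: A + 2C = 7.
Subtracting the second from the third: A - 2C = -13.
Solving: C = 5, A = -3, then B = -5.
Therefore s_{21} = -63 + (-5) + 5·(-1) = -73.

-73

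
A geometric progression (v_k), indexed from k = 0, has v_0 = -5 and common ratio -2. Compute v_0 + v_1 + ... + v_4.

v_k = (-5)·(-2)^(k-0).
S = (-5)·((-2)^5 - 1)/(-2 - 1) = (-5)·(-32 - 1)/(-3) = -55.

-55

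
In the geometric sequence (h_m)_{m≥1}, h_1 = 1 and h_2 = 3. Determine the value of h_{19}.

Common ratio r = 3.
h_m = 1·3^(m-1).
h_{19} = 1·3^18 = 387420489.

387420489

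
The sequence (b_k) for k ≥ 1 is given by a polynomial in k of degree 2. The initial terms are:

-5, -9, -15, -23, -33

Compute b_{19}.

-383

1st diffs: -4, -6, -8, -10.
2nd diffs: -2, -2, -2 (constant).
So b_k = -k^2 - k - 3.
Evaluating at k = 19 gives b_{19} = -383.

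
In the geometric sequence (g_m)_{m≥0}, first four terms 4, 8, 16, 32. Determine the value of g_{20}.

Common ratio r = 2.
g_m = 4·2^(m-0).
g_{20} = 4·2^20 = 4194304.

4194304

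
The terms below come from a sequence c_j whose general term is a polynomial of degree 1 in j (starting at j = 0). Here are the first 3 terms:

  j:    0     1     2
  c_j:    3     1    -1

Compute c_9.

-15

1st diffs: -2, -2 (constant).
So c_j = -2j + 3.
Evaluating at j = 9 gives c_9 = -15.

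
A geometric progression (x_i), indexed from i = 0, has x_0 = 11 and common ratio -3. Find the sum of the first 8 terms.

-18040

x_i = 11·(-3)^(i-0).
S = 11·((-3)^8 - 1)/(-3 - 1) = 11·(6561 - 1)/(-4) = -18040.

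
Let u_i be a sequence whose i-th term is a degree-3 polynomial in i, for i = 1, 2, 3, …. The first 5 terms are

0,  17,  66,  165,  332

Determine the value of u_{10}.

1st diffs: 17, 49, 99, 167.
2nd diffs: 32, 50, 68.
3rd diffs: 18, 18 (constant).
Newton forward-difference form: u_i = 17·C(i-1,1) + 32·C(i-1,2) + 18·C(i-1,3).
At i = 10: i-1 = 9, so u_{10} = 153 + 1152 + 1512 = 2817.

2817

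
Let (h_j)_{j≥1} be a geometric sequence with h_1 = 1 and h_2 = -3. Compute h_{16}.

-14348907

Common ratio r = -3.
h_j = 1·(-3)^(j-1).
h_{16} = 1·(-3)^15 = -14348907.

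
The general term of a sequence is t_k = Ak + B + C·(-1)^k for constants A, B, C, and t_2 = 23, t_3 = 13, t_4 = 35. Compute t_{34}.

The three given values yield: 2A + B + C = 23; 3A + B - C = 13; 4A + B + C = 35.
Subtracting the first from the second: A - 2C = -10.
Subtracting the second from the third: A + 2C = 22.
Solving: C = 8, A = 6, then B = 3.
So t_k = 6·k + 3 + 8·(-1)^k; at k=34 this is 215.

215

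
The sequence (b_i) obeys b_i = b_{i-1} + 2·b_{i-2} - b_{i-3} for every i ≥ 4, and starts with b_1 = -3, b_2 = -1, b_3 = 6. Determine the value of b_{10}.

324

Compute successive terms:
b_4 = 7; b_5 = 20; b_6 = 28; b_7 = 61; b_8 = 97; b_9 = 191; b_{10} = 324.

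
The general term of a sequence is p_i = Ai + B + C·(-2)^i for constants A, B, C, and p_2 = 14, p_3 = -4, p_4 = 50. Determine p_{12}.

8258

Plug in i = 2, 3, 4: 2A + B + 4C = 14; 3A + B - 8C = -4; 4A + B + 16C = 50.
Subtracting the first from the second: A - 12C = -18.
Subtracting the second from the third: A + 24C = 54.
Solving: C = 2, A = 6, then B = -6.
Therefore p_{12} = 72 + (-6) + 2·4096 = 8258.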